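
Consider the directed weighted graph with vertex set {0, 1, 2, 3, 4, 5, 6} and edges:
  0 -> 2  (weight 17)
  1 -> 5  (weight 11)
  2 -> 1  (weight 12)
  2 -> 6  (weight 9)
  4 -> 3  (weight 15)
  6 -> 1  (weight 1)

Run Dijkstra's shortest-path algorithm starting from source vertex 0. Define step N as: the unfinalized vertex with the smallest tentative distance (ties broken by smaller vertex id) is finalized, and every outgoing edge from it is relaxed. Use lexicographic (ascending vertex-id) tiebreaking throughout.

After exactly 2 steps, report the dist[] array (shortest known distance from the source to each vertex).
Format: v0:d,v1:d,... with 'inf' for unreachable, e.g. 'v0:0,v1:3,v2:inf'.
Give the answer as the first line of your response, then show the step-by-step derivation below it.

v0:0,v1:29,v2:17,v3:inf,v4:inf,v5:inf,v6:26

step 1: dist = v0:0,v1:inf,v2:17,v3:inf,v4:inf,v5:inf,v6:inf
step 2: dist = v0:0,v1:29,v2:17,v3:inf,v4:inf,v5:inf,v6:26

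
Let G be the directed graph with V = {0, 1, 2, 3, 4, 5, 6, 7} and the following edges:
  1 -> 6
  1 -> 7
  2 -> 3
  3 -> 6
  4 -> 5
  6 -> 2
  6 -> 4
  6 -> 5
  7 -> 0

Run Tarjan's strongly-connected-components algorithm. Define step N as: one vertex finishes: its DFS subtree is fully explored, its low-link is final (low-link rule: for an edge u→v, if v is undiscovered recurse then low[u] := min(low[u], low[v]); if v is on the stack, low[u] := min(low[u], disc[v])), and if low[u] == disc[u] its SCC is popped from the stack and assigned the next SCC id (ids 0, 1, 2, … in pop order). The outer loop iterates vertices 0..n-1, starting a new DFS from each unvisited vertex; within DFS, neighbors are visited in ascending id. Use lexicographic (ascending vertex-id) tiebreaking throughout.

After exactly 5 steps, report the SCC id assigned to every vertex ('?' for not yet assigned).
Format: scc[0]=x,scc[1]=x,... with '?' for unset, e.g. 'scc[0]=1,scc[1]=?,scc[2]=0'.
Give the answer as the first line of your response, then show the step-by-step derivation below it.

scc[0]=0,scc[1]=?,scc[2]=?,scc[3]=?,scc[4]=2,scc[5]=1,scc[6]=?,scc[7]=?

step 1: low=(low[0]=0,low[1]=?,low[2]=?,low[3]=?,low[4]=?,low[5]=?,low[6]=?,low[7]=?); scc=(scc[0]=0,scc[1]=?,scc[2]=?,scc[3]=?,scc[4]=?,scc[5]=?,scc[6]=?,scc[7]=?)
step 2: low=(low[0]=0,low[1]=1,low[2]=3,low[3]=2,low[4]=?,low[5]=?,low[6]=2,low[7]=?); scc=(scc[0]=0,scc[1]=?,scc[2]=?,scc[3]=?,scc[4]=?,scc[5]=?,scc[6]=?,scc[7]=?)
step 3: low=(low[0]=0,low[1]=1,low[2]=2,low[3]=2,low[4]=?,low[5]=?,low[6]=2,low[7]=?); scc=(scc[0]=0,scc[1]=?,scc[2]=?,scc[3]=?,scc[4]=?,scc[5]=?,scc[6]=?,scc[7]=?)
step 4: low=(low[0]=0,low[1]=1,low[2]=2,low[3]=2,low[4]=5,low[5]=6,low[6]=2,low[7]=?); scc=(scc[0]=0,scc[1]=?,scc[2]=?,scc[3]=?,scc[4]=?,scc[5]=1,scc[6]=?,scc[7]=?)
step 5: low=(low[0]=0,low[1]=1,low[2]=2,low[3]=2,low[4]=5,low[5]=6,low[6]=2,low[7]=?); scc=(scc[0]=0,scc[1]=?,scc[2]=?,scc[3]=?,scc[4]=2,scc[5]=1,scc[6]=?,scc[7]=?)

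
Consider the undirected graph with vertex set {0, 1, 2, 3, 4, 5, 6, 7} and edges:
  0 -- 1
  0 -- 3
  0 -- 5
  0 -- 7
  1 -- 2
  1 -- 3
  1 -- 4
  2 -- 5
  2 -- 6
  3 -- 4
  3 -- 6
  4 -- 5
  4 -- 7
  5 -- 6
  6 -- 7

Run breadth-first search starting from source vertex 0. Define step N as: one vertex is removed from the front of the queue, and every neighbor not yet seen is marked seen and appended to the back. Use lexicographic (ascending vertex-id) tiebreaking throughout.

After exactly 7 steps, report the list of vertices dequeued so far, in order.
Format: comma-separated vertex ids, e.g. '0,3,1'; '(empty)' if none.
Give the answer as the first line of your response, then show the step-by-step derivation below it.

0,1,3,5,7,2,4

step 1: dequeue 0; queue=[1,3,5,7]; order=0
step 2: dequeue 1; queue=[3,5,7,2,4]; order=0,1
step 3: dequeue 3; queue=[5,7,2,4,6]; order=0,1,3
step 4: dequeue 5; queue=[7,2,4,6]; order=0,1,3,5
step 5: dequeue 7; queue=[2,4,6]; order=0,1,3,5,7
step 6: dequeue 2; queue=[4,6]; order=0,1,3,5,7,2
step 7: dequeue 4; queue=[6]; order=0,1,3,5,7,2,4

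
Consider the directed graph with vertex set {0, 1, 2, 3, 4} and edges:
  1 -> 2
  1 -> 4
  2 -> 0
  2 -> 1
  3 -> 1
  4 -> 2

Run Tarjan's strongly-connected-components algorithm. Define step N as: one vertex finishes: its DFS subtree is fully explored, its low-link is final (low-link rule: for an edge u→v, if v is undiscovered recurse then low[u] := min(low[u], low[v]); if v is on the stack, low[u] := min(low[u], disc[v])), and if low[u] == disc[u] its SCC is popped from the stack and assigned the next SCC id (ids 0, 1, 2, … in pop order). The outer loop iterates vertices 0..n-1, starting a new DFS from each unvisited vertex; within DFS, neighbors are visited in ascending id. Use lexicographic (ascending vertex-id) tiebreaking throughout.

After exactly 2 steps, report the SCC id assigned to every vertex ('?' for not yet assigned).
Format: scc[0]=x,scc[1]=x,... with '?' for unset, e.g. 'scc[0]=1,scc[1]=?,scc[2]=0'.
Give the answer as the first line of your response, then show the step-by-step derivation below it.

scc[0]=0,scc[1]=?,scc[2]=?,scc[3]=?,scc[4]=?

step 1: low=(low[0]=0,low[1]=?,low[2]=?,low[3]=?,low[4]=?); scc=(scc[0]=0,scc[1]=?,scc[2]=?,scc[3]=?,scc[4]=?)
step 2: low=(low[0]=0,low[1]=1,low[2]=1,low[3]=?,low[4]=?); scc=(scc[0]=0,scc[1]=?,scc[2]=?,scc[3]=?,scc[4]=?)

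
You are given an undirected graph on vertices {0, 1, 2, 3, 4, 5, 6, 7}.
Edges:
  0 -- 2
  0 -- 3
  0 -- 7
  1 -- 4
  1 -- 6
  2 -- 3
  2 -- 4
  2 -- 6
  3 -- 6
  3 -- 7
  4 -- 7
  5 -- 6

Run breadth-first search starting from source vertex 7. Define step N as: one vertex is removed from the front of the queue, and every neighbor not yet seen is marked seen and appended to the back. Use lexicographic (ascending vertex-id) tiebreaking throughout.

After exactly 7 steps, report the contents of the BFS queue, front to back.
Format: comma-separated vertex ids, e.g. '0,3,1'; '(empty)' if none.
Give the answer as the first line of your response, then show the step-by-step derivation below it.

5

step 1: dequeue 7; queue=[0,3,4]; order=7
step 2: dequeue 0; queue=[3,4,2]; order=7,0
step 3: dequeue 3; queue=[4,2,6]; order=7,0,3
step 4: dequeue 4; queue=[2,6,1]; order=7,0,3,4
step 5: dequeue 2; queue=[6,1]; order=7,0,3,4,2
step 6: dequeue 6; queue=[1,5]; order=7,0,3,4,2,6
step 7: dequeue 1; queue=[5]; order=7,0,3,4,2,6,1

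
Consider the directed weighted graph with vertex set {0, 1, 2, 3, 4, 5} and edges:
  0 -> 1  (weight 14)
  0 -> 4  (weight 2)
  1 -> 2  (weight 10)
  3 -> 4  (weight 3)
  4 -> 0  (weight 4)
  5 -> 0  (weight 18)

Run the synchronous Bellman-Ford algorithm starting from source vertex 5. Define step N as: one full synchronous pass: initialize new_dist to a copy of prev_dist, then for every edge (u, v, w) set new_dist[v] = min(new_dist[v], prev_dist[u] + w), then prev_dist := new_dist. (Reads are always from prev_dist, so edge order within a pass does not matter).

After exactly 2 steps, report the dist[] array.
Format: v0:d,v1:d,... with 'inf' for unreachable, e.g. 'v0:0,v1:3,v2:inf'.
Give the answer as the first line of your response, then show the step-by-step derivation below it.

v0:18,v1:32,v2:inf,v3:inf,v4:20,v5:0

step 1: dist = v0:18,v1:inf,v2:inf,v3:inf,v4:inf,v5:0
step 2: dist = v0:18,v1:32,v2:inf,v3:inf,v4:20,v5:0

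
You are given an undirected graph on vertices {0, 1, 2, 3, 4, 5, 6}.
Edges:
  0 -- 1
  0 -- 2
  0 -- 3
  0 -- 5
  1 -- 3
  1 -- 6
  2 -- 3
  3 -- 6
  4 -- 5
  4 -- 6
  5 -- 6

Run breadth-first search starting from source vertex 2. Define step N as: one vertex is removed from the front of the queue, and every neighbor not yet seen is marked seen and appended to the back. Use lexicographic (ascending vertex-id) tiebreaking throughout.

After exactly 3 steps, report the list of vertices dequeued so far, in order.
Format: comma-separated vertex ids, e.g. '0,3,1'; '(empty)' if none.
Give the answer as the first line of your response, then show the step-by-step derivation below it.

2,0,3

step 1: dequeue 2; queue=[0,3]; order=2
step 2: dequeue 0; queue=[3,1,5]; order=2,0
step 3: dequeue 3; queue=[1,5,6]; order=2,0,3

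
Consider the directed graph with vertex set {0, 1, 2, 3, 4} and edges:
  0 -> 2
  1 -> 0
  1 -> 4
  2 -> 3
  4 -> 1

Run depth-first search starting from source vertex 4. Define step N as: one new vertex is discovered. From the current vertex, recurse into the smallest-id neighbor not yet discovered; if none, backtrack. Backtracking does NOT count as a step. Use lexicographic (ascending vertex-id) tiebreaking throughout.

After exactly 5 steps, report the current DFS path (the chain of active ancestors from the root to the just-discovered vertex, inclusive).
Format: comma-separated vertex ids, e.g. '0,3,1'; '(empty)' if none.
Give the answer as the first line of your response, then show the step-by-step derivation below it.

4,1,0,2,3

step 1: discover 4; path=4; order=4
step 2: discover 1; path=4>1; order=4,1
step 3: discover 0; path=4>1>0; order=4,1,0
step 4: discover 2; path=4>1>0>2; order=4,1,0,2
step 5: discover 3; path=4>1>0>2>3; order=4,1,0,2,3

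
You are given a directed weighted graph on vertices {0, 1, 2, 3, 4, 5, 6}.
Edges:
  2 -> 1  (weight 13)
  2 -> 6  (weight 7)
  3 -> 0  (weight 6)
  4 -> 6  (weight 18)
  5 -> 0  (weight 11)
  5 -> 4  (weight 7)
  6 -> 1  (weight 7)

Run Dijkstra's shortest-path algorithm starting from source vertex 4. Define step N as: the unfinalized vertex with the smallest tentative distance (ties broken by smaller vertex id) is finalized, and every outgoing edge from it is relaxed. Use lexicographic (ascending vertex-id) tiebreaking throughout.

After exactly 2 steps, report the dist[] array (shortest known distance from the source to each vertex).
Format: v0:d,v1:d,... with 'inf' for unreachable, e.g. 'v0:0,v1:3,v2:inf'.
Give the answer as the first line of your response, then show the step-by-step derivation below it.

v0:inf,v1:25,v2:inf,v3:inf,v4:0,v5:inf,v6:18

step 1: dist = v0:inf,v1:inf,v2:inf,v3:inf,v4:0,v5:inf,v6:18
step 2: dist = v0:inf,v1:25,v2:inf,v3:inf,v4:0,v5:inf,v6:18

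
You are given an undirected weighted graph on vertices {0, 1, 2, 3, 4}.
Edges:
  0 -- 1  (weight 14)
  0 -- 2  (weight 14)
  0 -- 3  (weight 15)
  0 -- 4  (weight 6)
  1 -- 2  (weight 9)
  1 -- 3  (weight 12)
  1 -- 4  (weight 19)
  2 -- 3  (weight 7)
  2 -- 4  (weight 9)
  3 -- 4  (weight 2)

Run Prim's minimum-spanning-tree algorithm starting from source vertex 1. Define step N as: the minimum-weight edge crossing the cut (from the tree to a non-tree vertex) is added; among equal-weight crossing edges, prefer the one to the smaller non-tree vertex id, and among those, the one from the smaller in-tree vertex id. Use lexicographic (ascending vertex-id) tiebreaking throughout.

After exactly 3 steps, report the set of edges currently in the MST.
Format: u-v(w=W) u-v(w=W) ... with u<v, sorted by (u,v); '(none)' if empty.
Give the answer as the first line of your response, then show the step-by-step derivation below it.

1-2(w=9) 2-3(w=7) 3-4(w=2)

step 1: add edge 1-2 (w=9); MST = {1-2(w=9)}
step 2: add edge 2-3 (w=7); MST = {1-2(w=9) 2-3(w=7)}
step 3: add edge 3-4 (w=2); MST = {1-2(w=9) 2-3(w=7) 3-4(w=2)}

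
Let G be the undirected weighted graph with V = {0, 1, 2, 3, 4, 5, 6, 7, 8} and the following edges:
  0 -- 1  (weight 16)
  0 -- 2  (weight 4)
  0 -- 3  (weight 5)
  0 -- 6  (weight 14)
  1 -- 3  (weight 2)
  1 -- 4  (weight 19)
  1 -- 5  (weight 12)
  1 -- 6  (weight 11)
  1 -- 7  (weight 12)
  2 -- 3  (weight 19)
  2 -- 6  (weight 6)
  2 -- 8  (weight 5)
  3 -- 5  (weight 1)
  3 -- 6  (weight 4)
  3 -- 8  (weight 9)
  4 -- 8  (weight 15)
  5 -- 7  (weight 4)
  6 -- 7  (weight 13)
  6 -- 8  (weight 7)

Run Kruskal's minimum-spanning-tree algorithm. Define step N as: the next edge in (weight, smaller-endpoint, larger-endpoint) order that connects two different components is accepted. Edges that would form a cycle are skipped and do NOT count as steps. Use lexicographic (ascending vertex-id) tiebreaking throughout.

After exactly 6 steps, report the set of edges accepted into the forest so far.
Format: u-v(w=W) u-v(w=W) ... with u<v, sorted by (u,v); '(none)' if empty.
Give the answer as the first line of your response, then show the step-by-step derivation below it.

0-2(w=4) 0-3(w=5) 1-3(w=2) 3-5(w=1) 3-6(w=4) 5-7(w=4)

step 1: add edge 3-5 (w=1); MST = {3-5(w=1)}
step 2: add edge 1-3 (w=2); MST = {1-3(w=2) 3-5(w=1)}
step 3: add edge 0-2 (w=4); MST = {0-2(w=4) 1-3(w=2) 3-5(w=1)}
step 4: add edge 3-6 (w=4); MST = {0-2(w=4) 1-3(w=2) 3-5(w=1) 3-6(w=4)}
step 5: add edge 5-7 (w=4); MST = {0-2(w=4) 1-3(w=2) 3-5(w=1) 3-6(w=4) 5-7(w=4)}
step 6: add edge 0-3 (w=5); MST = {0-2(w=4) 0-3(w=5) 1-3(w=2) 3-5(w=1) 3-6(w=4) 5-7(w=4)}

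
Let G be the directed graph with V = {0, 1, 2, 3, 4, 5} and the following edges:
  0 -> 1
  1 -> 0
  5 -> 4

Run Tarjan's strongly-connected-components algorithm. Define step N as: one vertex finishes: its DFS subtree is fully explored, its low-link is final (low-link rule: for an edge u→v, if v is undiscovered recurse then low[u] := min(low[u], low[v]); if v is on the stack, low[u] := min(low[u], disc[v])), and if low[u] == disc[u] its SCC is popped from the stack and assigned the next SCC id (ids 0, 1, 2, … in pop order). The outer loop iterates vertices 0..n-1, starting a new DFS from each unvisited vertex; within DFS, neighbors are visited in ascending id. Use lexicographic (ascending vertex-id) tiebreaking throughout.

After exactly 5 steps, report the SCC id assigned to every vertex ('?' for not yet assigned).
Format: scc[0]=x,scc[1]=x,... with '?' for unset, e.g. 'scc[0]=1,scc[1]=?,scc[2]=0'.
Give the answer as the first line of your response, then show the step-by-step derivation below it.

scc[0]=0,scc[1]=0,scc[2]=1,scc[3]=2,scc[4]=3,scc[5]=?

step 1: low=(low[0]=0,low[1]=0,low[2]=?,low[3]=?,low[4]=?,low[5]=?); scc=(scc[0]=?,scc[1]=?,scc[2]=?,scc[3]=?,scc[4]=?,scc[5]=?)
step 2: low=(low[0]=0,low[1]=0,low[2]=?,low[3]=?,low[4]=?,low[5]=?); scc=(scc[0]=0,scc[1]=0,scc[2]=?,scc[3]=?,scc[4]=?,scc[5]=?)
step 3: low=(low[0]=0,low[1]=0,low[2]=2,low[3]=?,low[4]=?,low[5]=?); scc=(scc[0]=0,scc[1]=0,scc[2]=1,scc[3]=?,scc[4]=?,scc[5]=?)
step 4: low=(low[0]=0,low[1]=0,low[2]=2,low[3]=3,low[4]=?,low[5]=?); scc=(scc[0]=0,scc[1]=0,scc[2]=1,scc[3]=2,scc[4]=?,scc[5]=?)
step 5: low=(low[0]=0,low[1]=0,low[2]=2,low[3]=3,low[4]=4,low[5]=?); scc=(scc[0]=0,scc[1]=0,scc[2]=1,scc[3]=2,scc[4]=3,scc[5]=?)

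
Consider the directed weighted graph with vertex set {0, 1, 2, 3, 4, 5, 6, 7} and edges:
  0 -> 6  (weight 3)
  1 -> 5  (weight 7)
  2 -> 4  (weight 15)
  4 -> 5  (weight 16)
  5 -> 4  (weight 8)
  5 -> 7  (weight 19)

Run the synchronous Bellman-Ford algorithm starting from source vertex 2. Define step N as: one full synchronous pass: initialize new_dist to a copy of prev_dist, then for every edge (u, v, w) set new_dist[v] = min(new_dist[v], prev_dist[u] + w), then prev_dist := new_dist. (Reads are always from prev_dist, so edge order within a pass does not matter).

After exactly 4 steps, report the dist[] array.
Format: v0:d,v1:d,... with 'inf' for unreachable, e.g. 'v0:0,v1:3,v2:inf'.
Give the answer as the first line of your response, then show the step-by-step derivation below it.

v0:inf,v1:inf,v2:0,v3:inf,v4:15,v5:31,v6:inf,v7:50

step 1: dist = v0:inf,v1:inf,v2:0,v3:inf,v4:15,v5:inf,v6:inf,v7:inf
step 2: dist = v0:inf,v1:inf,v2:0,v3:inf,v4:15,v5:31,v6:inf,v7:inf
step 3: dist = v0:inf,v1:inf,v2:0,v3:inf,v4:15,v5:31,v6:inf,v7:50
step 4: dist = v0:inf,v1:inf,v2:0,v3:inf,v4:15,v5:31,v6:inf,v7:50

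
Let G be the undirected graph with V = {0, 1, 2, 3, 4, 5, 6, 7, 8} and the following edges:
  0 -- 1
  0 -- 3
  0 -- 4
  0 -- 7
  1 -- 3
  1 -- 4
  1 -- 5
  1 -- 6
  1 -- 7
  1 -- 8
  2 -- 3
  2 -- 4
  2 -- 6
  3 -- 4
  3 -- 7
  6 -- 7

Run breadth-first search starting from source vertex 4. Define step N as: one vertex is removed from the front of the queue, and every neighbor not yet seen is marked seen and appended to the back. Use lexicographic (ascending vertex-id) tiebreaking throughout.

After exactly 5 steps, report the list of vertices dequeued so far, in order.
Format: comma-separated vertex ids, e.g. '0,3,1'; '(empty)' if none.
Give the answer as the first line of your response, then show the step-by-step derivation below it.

4,0,1,2,3

step 1: dequeue 4; queue=[0,1,2,3]; order=4
step 2: dequeue 0; queue=[1,2,3,7]; order=4,0
step 3: dequeue 1; queue=[2,3,7,5,6,8]; order=4,0,1
step 4: dequeue 2; queue=[3,7,5,6,8]; order=4,0,1,2
step 5: dequeue 3; queue=[7,5,6,8]; order=4,0,1,2,3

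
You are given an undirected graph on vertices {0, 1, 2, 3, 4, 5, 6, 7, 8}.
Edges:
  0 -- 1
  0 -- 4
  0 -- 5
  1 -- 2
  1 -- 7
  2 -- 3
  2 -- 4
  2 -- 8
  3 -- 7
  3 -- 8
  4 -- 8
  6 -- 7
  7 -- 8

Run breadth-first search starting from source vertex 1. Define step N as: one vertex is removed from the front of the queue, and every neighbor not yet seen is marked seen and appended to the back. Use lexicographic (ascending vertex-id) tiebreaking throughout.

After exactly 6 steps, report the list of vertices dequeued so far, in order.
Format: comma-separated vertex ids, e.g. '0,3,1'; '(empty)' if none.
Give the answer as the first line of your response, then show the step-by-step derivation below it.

1,0,2,7,4,5

step 1: dequeue 1; queue=[0,2,7]; order=1
step 2: dequeue 0; queue=[2,7,4,5]; order=1,0
step 3: dequeue 2; queue=[7,4,5,3,8]; order=1,0,2
step 4: dequeue 7; queue=[4,5,3,8,6]; order=1,0,2,7
step 5: dequeue 4; queue=[5,3,8,6]; order=1,0,2,7,4
step 6: dequeue 5; queue=[3,8,6]; order=1,0,2,7,4,5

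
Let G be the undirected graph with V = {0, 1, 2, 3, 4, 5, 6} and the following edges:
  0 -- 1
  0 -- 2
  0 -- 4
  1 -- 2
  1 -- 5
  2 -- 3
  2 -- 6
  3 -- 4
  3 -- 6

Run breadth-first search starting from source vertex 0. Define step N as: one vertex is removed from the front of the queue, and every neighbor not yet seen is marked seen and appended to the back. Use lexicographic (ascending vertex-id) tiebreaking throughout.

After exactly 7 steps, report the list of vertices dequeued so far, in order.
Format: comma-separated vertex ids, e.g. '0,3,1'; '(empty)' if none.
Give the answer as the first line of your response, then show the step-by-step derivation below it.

0,1,2,4,5,3,6

step 1: dequeue 0; queue=[1,2,4]; order=0
step 2: dequeue 1; queue=[2,4,5]; order=0,1
step 3: dequeue 2; queue=[4,5,3,6]; order=0,1,2
step 4: dequeue 4; queue=[5,3,6]; order=0,1,2,4
step 5: dequeue 5; queue=[3,6]; order=0,1,2,4,5
step 6: dequeue 3; queue=[6]; order=0,1,2,4,5,3
step 7: dequeue 6; queue=[(empty)]; order=0,1,2,4,5,3,6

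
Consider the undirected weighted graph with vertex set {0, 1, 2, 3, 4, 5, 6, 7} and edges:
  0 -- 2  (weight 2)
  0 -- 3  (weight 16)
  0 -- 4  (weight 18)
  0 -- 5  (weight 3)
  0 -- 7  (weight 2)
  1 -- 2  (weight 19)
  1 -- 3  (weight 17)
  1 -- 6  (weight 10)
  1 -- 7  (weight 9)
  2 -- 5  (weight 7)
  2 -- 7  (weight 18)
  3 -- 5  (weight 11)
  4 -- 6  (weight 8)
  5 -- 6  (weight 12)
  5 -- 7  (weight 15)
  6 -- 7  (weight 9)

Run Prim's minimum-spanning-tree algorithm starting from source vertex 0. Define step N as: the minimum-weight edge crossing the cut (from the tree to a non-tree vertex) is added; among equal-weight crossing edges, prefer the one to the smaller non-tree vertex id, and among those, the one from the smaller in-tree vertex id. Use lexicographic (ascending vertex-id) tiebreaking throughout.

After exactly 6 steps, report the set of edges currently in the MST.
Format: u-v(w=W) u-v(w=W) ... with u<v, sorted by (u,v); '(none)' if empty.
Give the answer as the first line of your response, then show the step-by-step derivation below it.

0-2(w=2) 0-5(w=3) 0-7(w=2) 1-7(w=9) 4-6(w=8) 6-7(w=9)

step 1: add edge 0-2 (w=2); MST = {0-2(w=2)}
step 2: add edge 0-7 (w=2); MST = {0-2(w=2) 0-7(w=2)}
step 3: add edge 0-5 (w=3); MST = {0-2(w=2) 0-5(w=3) 0-7(w=2)}
step 4: add edge 1-7 (w=9); MST = {0-2(w=2) 0-5(w=3) 0-7(w=2) 1-7(w=9)}
step 5: add edge 6-7 (w=9); MST = {0-2(w=2) 0-5(w=3) 0-7(w=2) 1-7(w=9) 6-7(w=9)}
step 6: add edge 4-6 (w=8); MST = {0-2(w=2) 0-5(w=3) 0-7(w=2) 1-7(w=9) 4-6(w=8) 6-7(w=9)}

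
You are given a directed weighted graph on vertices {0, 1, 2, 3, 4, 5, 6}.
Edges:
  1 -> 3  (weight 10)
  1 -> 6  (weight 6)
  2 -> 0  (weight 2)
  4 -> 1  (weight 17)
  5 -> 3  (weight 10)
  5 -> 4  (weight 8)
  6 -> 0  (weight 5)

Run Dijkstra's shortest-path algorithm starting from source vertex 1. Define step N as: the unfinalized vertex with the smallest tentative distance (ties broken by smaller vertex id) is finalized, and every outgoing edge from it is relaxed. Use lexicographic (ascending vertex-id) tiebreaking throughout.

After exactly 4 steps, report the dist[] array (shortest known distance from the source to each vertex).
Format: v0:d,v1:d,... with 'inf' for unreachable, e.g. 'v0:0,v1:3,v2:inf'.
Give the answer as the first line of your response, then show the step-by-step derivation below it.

v0:11,v1:0,v2:inf,v3:10,v4:inf,v5:inf,v6:6

step 1: dist = v0:inf,v1:0,v2:inf,v3:10,v4:inf,v5:inf,v6:6
step 2: dist = v0:11,v1:0,v2:inf,v3:10,v4:inf,v5:inf,v6:6
step 3: dist = v0:11,v1:0,v2:inf,v3:10,v4:inf,v5:inf,v6:6
step 4: dist = v0:11,v1:0,v2:inf,v3:10,v4:inf,v5:inf,v6:6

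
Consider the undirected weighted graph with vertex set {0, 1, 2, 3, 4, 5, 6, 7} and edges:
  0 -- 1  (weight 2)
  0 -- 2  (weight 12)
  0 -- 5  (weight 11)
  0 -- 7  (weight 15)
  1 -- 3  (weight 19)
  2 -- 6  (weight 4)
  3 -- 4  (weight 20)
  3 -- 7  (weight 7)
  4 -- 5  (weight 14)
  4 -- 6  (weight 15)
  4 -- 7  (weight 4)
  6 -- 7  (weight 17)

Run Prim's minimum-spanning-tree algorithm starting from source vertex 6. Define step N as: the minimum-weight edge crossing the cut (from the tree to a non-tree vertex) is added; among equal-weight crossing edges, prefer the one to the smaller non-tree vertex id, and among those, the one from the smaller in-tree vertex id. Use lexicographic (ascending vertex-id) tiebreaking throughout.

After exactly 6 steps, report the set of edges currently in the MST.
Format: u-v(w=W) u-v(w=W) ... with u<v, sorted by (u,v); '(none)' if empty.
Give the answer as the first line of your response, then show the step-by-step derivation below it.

0-1(w=2) 0-2(w=12) 0-5(w=11) 2-6(w=4) 4-5(w=14) 4-7(w=4)

step 1: add edge 2-6 (w=4); MST = {2-6(w=4)}
step 2: add edge 0-2 (w=12); MST = {0-2(w=12) 2-6(w=4)}
step 3: add edge 0-1 (w=2); MST = {0-1(w=2) 0-2(w=12) 2-6(w=4)}
step 4: add edge 0-5 (w=11); MST = {0-1(w=2) 0-2(w=12) 0-5(w=11) 2-6(w=4)}
step 5: add edge 4-5 (w=14); MST = {0-1(w=2) 0-2(w=12) 0-5(w=11) 2-6(w=4) 4-5(w=14)}
step 6: add edge 4-7 (w=4); MST = {0-1(w=2) 0-2(w=12) 0-5(w=11) 2-6(w=4) 4-5(w=14) 4-7(w=4)}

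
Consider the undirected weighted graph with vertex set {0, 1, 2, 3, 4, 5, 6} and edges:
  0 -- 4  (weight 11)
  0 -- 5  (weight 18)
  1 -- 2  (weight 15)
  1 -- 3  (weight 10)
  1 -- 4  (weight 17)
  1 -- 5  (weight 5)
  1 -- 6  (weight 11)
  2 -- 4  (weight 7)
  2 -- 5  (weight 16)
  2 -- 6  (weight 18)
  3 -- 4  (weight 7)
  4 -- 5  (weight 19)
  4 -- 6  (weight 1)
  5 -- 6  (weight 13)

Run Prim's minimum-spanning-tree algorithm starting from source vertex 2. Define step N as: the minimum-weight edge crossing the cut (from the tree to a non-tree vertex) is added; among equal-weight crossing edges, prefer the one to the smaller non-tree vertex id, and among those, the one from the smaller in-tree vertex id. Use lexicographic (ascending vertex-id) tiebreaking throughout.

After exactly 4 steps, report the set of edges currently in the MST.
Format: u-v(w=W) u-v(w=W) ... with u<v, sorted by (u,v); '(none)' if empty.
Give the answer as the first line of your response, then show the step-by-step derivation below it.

1-3(w=10) 2-4(w=7) 3-4(w=7) 4-6(w=1)

step 1: add edge 2-4 (w=7); MST = {2-4(w=7)}
step 2: add edge 4-6 (w=1); MST = {2-4(w=7) 4-6(w=1)}
step 3: add edge 3-4 (w=7); MST = {2-4(w=7) 3-4(w=7) 4-6(w=1)}
step 4: add edge 1-3 (w=10); MST = {1-3(w=10) 2-4(w=7) 3-4(w=7) 4-6(w=1)}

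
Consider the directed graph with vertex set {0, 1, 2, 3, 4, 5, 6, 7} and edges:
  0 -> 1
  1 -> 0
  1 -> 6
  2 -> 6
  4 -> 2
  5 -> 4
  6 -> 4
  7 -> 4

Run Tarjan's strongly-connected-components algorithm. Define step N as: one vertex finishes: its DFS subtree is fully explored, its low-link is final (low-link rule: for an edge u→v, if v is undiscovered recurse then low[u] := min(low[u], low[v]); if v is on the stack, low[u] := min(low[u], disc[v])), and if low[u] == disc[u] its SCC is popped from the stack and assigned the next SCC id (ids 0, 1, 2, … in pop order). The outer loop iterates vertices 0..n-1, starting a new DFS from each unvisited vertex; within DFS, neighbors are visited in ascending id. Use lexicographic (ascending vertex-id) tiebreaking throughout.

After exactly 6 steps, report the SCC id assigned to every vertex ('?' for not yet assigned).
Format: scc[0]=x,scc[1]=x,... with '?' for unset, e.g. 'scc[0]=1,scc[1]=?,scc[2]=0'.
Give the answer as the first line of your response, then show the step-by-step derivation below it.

scc[0]=1,scc[1]=1,scc[2]=0,scc[3]=2,scc[4]=0,scc[5]=?,scc[6]=0,scc[7]=?

step 1: low=(low[0]=0,low[1]=0,low[2]=2,low[3]=?,low[4]=3,low[5]=?,low[6]=2,low[7]=?); scc=(scc[0]=?,scc[1]=?,scc[2]=?,scc[3]=?,scc[4]=?,scc[5]=?,scc[6]=?,scc[7]=?)
step 2: low=(low[0]=0,low[1]=0,low[2]=2,low[3]=?,low[4]=2,low[5]=?,low[6]=2,low[7]=?); scc=(scc[0]=?,scc[1]=?,scc[2]=?,scc[3]=?,scc[4]=?,scc[5]=?,scc[6]=?,scc[7]=?)
step 3: low=(low[0]=0,low[1]=0,low[2]=2,low[3]=?,low[4]=2,low[5]=?,low[6]=2,low[7]=?); scc=(scc[0]=?,scc[1]=?,scc[2]=0,scc[3]=?,scc[4]=0,scc[5]=?,scc[6]=0,scc[7]=?)
step 4: low=(low[0]=0,low[1]=0,low[2]=2,low[3]=?,low[4]=2,low[5]=?,low[6]=2,low[7]=?); scc=(scc[0]=?,scc[1]=?,scc[2]=0,scc[3]=?,scc[4]=0,scc[5]=?,scc[6]=0,scc[7]=?)
step 5: low=(low[0]=0,low[1]=0,low[2]=2,low[3]=?,low[4]=2,low[5]=?,low[6]=2,low[7]=?); scc=(scc[0]=1,scc[1]=1,scc[2]=0,scc[3]=?,scc[4]=0,scc[5]=?,scc[6]=0,scc[7]=?)
step 6: low=(low[0]=0,low[1]=0,low[2]=2,low[3]=5,low[4]=2,low[5]=?,low[6]=2,low[7]=?); scc=(scc[0]=1,scc[1]=1,scc[2]=0,scc[3]=2,scc[4]=0,scc[5]=?,scc[6]=0,scc[7]=?)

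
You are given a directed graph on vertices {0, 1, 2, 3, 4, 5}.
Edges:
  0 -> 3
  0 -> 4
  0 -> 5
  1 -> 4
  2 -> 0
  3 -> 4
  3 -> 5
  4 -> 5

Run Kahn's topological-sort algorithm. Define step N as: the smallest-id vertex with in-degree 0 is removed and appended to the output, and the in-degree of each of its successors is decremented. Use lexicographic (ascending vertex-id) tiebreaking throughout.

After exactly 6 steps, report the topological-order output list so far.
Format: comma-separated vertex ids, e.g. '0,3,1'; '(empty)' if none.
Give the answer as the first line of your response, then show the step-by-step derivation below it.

1,2,0,3,4,5

step 1: output 1; order=[1]; indeg=(1,0,0,1,2,3)
step 2: output 2; order=[1,2]; indeg=(0,0,0,1,2,3)
step 3: output 0; order=[1,2,0]; indeg=(0,0,0,0,1,2)
step 4: output 3; order=[1,2,0,3]; indeg=(0,0,0,0,0,1)
step 5: output 4; order=[1,2,0,3,4]; indeg=(0,0,0,0,0,0)
step 6: output 5; order=[1,2,0,3,4,5]; indeg=(0,0,0,0,0,0)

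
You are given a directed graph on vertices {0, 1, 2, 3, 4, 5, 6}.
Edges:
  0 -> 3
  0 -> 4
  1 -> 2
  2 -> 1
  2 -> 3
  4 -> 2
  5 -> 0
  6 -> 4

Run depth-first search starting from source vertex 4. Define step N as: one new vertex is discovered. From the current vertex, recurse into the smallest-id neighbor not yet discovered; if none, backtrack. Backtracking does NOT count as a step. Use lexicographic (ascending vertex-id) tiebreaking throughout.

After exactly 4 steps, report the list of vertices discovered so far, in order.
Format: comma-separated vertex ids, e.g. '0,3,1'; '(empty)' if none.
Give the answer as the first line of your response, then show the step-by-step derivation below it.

4,2,1,3

step 1: discover 4; path=4; order=4
step 2: discover 2; path=4>2; order=4,2
step 3: discover 1; path=4>2>1; order=4,2,1
step 4: discover 3; path=4>2>3; order=4,2,1,3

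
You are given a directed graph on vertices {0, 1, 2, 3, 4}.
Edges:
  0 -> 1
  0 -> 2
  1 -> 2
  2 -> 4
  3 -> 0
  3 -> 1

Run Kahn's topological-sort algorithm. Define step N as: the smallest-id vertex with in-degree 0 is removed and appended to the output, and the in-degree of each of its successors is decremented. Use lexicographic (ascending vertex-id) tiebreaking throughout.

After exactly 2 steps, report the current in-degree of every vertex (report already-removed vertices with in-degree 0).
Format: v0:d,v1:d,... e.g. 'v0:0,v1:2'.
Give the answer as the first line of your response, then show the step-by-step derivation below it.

v0:0,v1:0,v2:1,v3:0,v4:1

step 1: output 3; order=[3]; indeg=(0,1,2,0,1)
step 2: output 0; order=[3,0]; indeg=(0,0,1,0,1)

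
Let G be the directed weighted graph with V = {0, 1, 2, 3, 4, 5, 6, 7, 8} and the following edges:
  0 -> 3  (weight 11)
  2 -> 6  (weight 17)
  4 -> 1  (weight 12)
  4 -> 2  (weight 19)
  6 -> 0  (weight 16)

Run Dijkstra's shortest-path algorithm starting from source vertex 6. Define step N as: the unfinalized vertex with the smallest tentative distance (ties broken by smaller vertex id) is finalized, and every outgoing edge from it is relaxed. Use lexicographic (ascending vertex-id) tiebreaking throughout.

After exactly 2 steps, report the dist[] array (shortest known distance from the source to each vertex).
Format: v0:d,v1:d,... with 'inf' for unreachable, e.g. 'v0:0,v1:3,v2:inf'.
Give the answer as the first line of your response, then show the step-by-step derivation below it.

v0:16,v1:inf,v2:inf,v3:27,v4:inf,v5:inf,v6:0,v7:inf,v8:inf

step 1: dist = v0:16,v1:inf,v2:inf,v3:inf,v4:inf,v5:inf,v6:0,v7:inf,v8:inf
step 2: dist = v0:16,v1:inf,v2:inf,v3:27,v4:inf,v5:inf,v6:0,v7:inf,v8:inf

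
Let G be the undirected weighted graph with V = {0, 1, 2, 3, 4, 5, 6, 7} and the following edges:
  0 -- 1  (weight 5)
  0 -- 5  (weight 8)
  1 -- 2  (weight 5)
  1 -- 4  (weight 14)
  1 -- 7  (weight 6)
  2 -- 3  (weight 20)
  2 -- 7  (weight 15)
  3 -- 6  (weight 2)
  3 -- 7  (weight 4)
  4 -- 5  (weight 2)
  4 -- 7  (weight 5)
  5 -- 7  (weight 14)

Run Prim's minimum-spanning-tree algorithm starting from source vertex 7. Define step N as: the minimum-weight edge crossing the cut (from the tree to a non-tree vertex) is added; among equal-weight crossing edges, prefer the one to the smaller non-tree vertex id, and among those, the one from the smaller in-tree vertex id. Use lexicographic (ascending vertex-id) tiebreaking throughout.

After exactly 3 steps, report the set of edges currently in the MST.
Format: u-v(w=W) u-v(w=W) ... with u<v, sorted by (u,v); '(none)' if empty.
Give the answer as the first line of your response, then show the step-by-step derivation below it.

3-6(w=2) 3-7(w=4) 4-7(w=5)

step 1: add edge 3-7 (w=4); MST = {3-7(w=4)}
step 2: add edge 3-6 (w=2); MST = {3-6(w=2) 3-7(w=4)}
step 3: add edge 4-7 (w=5); MST = {3-6(w=2) 3-7(w=4) 4-7(w=5)}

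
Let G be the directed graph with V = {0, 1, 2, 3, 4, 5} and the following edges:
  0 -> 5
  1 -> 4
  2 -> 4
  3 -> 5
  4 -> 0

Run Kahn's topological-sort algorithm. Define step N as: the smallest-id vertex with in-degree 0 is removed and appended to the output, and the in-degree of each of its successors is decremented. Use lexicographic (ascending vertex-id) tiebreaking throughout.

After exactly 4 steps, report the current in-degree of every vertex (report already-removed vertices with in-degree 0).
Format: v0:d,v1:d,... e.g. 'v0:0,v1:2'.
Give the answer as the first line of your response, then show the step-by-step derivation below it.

v0:0,v1:0,v2:0,v3:0,v4:0,v5:1

step 1: output 1; order=[1]; indeg=(1,0,0,0,1,2)
step 2: output 2; order=[1,2]; indeg=(1,0,0,0,0,2)
step 3: output 3; order=[1,2,3]; indeg=(1,0,0,0,0,1)
step 4: output 4; order=[1,2,3,4]; indeg=(0,0,0,0,0,1)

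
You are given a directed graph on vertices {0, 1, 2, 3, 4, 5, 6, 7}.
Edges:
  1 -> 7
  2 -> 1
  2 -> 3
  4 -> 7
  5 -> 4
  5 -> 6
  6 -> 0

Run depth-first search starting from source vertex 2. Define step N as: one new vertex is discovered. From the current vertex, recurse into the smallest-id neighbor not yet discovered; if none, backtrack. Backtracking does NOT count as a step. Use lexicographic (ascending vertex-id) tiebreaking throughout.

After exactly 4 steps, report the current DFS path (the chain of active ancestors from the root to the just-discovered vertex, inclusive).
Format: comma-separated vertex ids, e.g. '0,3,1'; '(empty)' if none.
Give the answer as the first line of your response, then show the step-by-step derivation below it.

2,3

step 1: discover 2; path=2; order=2
step 2: discover 1; path=2>1; order=2,1
step 3: discover 7; path=2>1>7; order=2,1,7
step 4: discover 3; path=2>3; order=2,1,7,3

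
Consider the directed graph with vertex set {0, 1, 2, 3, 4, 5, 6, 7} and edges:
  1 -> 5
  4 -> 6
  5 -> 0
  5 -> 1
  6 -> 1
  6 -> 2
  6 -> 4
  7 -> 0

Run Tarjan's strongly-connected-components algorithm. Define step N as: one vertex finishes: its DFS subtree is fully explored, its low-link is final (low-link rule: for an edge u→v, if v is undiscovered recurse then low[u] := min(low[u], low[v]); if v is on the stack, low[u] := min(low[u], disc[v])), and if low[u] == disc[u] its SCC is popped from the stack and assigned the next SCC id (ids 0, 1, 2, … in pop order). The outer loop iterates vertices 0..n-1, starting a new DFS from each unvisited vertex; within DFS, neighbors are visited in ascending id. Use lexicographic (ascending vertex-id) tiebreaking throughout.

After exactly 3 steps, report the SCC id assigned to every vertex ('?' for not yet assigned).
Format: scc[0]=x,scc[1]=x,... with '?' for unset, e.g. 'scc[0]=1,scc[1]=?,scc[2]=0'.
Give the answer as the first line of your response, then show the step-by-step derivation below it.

scc[0]=0,scc[1]=1,scc[2]=?,scc[3]=?,scc[4]=?,scc[5]=1,scc[6]=?,scc[7]=?

step 1: low=(low[0]=0,low[1]=?,low[2]=?,low[3]=?,low[4]=?,low[5]=?,low[6]=?,low[7]=?); scc=(scc[0]=0,scc[1]=?,scc[2]=?,scc[3]=?,scc[4]=?,scc[5]=?,scc[6]=?,scc[7]=?)
step 2: low=(low[0]=0,low[1]=1,low[2]=?,low[3]=?,low[4]=?,low[5]=1,low[6]=?,low[7]=?); scc=(scc[0]=0,scc[1]=?,scc[2]=?,scc[3]=?,scc[4]=?,scc[5]=?,scc[6]=?,scc[7]=?)
step 3: low=(low[0]=0,low[1]=1,low[2]=?,low[3]=?,low[4]=?,low[5]=1,low[6]=?,low[7]=?); scc=(scc[0]=0,scc[1]=1,scc[2]=?,scc[3]=?,scc[4]=?,scc[5]=1,scc[6]=?,scc[7]=?)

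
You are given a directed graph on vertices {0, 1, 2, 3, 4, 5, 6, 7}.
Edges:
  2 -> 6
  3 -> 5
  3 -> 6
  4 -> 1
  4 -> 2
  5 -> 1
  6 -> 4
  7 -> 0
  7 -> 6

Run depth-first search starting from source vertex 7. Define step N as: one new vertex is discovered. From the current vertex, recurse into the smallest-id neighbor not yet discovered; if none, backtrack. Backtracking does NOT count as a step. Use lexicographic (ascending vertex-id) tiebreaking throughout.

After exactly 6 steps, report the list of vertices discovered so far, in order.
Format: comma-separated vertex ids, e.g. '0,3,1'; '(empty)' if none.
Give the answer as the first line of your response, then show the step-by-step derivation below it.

7,0,6,4,1,2

step 1: discover 7; path=7; order=7
step 2: discover 0; path=7>0; order=7,0
step 3: discover 6; path=7>6; order=7,0,6
step 4: discover 4; path=7>6>4; order=7,0,6,4
step 5: discover 1; path=7>6>4>1; order=7,0,6,4,1
step 6: discover 2; path=7>6>4>2; order=7,0,6,4,1,2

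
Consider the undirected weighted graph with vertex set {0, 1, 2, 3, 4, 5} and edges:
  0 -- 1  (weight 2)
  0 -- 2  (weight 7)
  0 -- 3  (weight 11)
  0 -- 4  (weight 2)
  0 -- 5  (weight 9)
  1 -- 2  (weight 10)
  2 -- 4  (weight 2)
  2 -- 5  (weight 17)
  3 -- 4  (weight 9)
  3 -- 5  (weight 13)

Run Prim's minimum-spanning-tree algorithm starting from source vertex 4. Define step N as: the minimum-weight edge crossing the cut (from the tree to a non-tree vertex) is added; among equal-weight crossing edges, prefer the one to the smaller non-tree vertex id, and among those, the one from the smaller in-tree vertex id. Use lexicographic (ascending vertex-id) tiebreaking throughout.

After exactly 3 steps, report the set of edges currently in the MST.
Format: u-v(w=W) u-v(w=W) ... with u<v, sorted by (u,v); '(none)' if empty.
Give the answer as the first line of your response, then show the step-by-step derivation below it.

0-1(w=2) 0-4(w=2) 2-4(w=2)

step 1: add edge 0-4 (w=2); MST = {0-4(w=2)}
step 2: add edge 0-1 (w=2); MST = {0-1(w=2) 0-4(w=2)}
step 3: add edge 2-4 (w=2); MST = {0-1(w=2) 0-4(w=2) 2-4(w=2)}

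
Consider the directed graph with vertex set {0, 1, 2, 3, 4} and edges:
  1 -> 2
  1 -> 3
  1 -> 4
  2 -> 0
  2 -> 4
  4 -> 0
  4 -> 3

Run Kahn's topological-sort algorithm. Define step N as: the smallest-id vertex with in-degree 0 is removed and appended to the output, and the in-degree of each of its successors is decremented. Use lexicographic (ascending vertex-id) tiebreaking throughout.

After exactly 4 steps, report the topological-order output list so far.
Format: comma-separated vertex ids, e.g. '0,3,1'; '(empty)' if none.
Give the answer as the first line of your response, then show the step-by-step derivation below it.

1,2,4,0

step 1: output 1; order=[1]; indeg=(2,0,0,1,1)
step 2: output 2; order=[1,2]; indeg=(1,0,0,1,0)
step 3: output 4; order=[1,2,4]; indeg=(0,0,0,0,0)
step 4: output 0; order=[1,2,4,0]; indeg=(0,0,0,0,0)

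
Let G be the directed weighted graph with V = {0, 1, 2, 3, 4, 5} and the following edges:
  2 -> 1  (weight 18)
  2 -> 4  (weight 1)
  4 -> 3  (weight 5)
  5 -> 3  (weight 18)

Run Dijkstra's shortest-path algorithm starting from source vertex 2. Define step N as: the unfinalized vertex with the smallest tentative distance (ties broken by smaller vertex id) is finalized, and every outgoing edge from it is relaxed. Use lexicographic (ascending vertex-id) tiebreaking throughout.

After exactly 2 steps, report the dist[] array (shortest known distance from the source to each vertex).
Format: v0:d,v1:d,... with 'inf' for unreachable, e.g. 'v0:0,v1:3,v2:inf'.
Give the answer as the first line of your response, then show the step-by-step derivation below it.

v0:inf,v1:18,v2:0,v3:6,v4:1,v5:inf

step 1: dist = v0:inf,v1:18,v2:0,v3:inf,v4:1,v5:inf
step 2: dist = v0:inf,v1:18,v2:0,v3:6,v4:1,v5:inf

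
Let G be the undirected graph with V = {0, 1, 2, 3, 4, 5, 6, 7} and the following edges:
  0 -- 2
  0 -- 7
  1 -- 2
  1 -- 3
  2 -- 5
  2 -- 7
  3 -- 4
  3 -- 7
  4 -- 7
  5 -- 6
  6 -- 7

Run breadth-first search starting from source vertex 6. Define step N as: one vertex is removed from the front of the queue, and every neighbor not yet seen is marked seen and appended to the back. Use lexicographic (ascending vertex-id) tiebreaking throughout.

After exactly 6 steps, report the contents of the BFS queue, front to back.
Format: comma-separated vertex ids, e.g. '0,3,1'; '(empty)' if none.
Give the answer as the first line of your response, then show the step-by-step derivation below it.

4,1

step 1: dequeue 6; queue=[5,7]; order=6
step 2: dequeue 5; queue=[7,2]; order=6,5
step 3: dequeue 7; queue=[2,0,3,4]; order=6,5,7
step 4: dequeue 2; queue=[0,3,4,1]; order=6,5,7,2
step 5: dequeue 0; queue=[3,4,1]; order=6,5,7,2,0
step 6: dequeue 3; queue=[4,1]; order=6,5,7,2,0,3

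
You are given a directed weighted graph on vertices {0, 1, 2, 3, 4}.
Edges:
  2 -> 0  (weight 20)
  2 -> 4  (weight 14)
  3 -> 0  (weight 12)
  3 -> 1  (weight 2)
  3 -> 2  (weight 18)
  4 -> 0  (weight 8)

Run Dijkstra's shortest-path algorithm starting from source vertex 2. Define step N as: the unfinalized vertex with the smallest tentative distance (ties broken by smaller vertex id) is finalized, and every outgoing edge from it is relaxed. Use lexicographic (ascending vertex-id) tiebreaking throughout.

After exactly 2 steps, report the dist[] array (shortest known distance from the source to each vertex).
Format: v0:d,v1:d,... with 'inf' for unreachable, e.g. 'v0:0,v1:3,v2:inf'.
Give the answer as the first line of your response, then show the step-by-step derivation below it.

v0:20,v1:inf,v2:0,v3:inf,v4:14

step 1: dist = v0:20,v1:inf,v2:0,v3:inf,v4:14
step 2: dist = v0:20,v1:inf,v2:0,v3:inf,v4:14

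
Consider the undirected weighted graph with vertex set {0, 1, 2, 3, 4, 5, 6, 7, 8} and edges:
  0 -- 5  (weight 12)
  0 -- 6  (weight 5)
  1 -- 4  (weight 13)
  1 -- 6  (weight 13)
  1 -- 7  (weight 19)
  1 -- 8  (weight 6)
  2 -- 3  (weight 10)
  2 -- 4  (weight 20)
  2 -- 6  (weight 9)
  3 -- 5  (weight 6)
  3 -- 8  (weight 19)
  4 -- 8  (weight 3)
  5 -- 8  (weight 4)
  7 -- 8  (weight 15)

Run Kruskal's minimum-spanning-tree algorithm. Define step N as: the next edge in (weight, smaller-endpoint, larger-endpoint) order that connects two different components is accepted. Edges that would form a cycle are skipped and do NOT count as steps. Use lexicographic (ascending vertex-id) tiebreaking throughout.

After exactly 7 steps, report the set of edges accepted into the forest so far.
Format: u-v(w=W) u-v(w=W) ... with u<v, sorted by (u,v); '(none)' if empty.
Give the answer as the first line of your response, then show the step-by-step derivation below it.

0-6(w=5) 1-8(w=6) 2-3(w=10) 2-6(w=9) 3-5(w=6) 4-8(w=3) 5-8(w=4)

step 1: add edge 4-8 (w=3); MST = {4-8(w=3)}
step 2: add edge 5-8 (w=4); MST = {4-8(w=3) 5-8(w=4)}
step 3: add edge 0-6 (w=5); MST = {0-6(w=5) 4-8(w=3) 5-8(w=4)}
step 4: add edge 1-8 (w=6); MST = {0-6(w=5) 1-8(w=6) 4-8(w=3) 5-8(w=4)}
step 5: add edge 3-5 (w=6); MST = {0-6(w=5) 1-8(w=6) 3-5(w=6) 4-8(w=3) 5-8(w=4)}
step 6: add edge 2-6 (w=9); MST = {0-6(w=5) 1-8(w=6) 2-6(w=9) 3-5(w=6) 4-8(w=3) 5-8(w=4)}
step 7: add edge 2-3 (w=10); MST = {0-6(w=5) 1-8(w=6) 2-3(w=10) 2-6(w=9) 3-5(w=6) 4-8(w=3) 5-8(w=4)}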